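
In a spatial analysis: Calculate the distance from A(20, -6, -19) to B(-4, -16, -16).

d = √[(x₂-x₁)² + (y₂-y₁)² + (z₂-z₁)²]
  = √[(-24)² + (-10)² + 3²]
  = √[576 + 100 + 9]
  = √685
  ≈ 26.17

26.17


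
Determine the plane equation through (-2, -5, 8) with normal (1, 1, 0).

The plane through P with normal n = (a, b, c) satisfies n·(r - P) = 0,
i.e. ax + by + cz = a·x₀ + b·y₀ + c·z₀.
d = 1·(-2) + 1·(-5) + 0·8
  = -2 - 5 + 0
  = -7
Equation: x + y = -7

x + y = -7


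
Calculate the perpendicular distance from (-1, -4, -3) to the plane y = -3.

distance = |a·x₀ + b·y₀ + c·z₀ - d| / √(a² + b² + c²)
  = |0·(-1) + 1·(-4) + 0·(-3) - (-3)| / √(0² + 1² + 0²)
  = |0 - 4 + 0 + 3| / √(0 + 1 + 0)
  = |-1| / √1
  = 1 / 1
  ≈ 1

1


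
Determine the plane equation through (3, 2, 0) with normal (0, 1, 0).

The plane through P with normal n = (a, b, c) satisfies n·(r - P) = 0,
i.e. ax + by + cz = a·x₀ + b·y₀ + c·z₀.
d = 0·3 + 1·2 + 0·0
  = 0 + 2 + 0
  = 2
Equation: y = 2

y = 2


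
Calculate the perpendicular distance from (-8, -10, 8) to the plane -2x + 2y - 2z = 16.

distance = |a·x₀ + b·y₀ + c·z₀ - d| / √(a² + b² + c²)
  = |(-2)·(-8) + 2·(-10) + (-2)·8 - 16| / √((-2)² + 2² + (-2)²)
  = |16 - 20 - 16 - 16| / √(4 + 4 + 4)
  = |-36| / √12
  = 36 / 3.464
  ≈ 10.39

10.39


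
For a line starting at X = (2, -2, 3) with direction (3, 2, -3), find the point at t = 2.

P(t) = X + t·d
  = (2 + 3·2, -2 + 2·2, 3 + (-3)·2)
  = (2 + 6, -2 + 4, 3 - 6)
  = (8, 2, -3)

(8, 2, -3)


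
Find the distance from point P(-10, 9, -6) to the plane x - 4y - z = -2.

distance = |a·x₀ + b·y₀ + c·z₀ - d| / √(a² + b² + c²)
  = |1·(-10) + (-4)·9 + (-1)·(-6) - (-2)| / √(1² + (-4)² + (-1)²)
  = |-10 - 36 + 6 + 2| / √(1 + 16 + 1)
  = |-38| / √18
  = 38 / 4.243
  ≈ 8.957

8.957


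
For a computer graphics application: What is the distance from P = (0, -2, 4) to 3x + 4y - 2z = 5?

distance = |a·x₀ + b·y₀ + c·z₀ - d| / √(a² + b² + c²)
  = |3·0 + 4·(-2) + (-2)·4 - 5| / √(3² + 4² + (-2)²)
  = |0 - 8 - 8 - 5| / √(9 + 16 + 4)
  = |-21| / √29
  = 21 / 5.385
  ≈ 3.9

3.9


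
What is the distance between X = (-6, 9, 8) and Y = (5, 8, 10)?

d = √[(x₂-x₁)² + (y₂-y₁)² + (z₂-z₁)²]
  = √[11² + (-1)² + 2²]
  = √[121 + 1 + 4]
  = √126
  ≈ 11.22

11.22


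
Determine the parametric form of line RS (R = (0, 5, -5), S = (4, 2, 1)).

Direction vector d = S - R = (4 + 0, 2 - 5, 1 + 5) = (4, -3, 6)
Parametric form r = R + t·d:
x = 0 + 4t, y = 5 - 3t, z = -5 + 6t

x = 0 + 4t, y = 5 - 3t, z = -5 + 6t


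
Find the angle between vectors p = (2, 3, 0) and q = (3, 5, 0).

p·q = 2·3 + 3·5 + 0·0 = 6 + 15 + 0 = 21
|p| = √(2² + 3² + 0²) = √13 ≈ 3.606
|q| = √(3² + 5² + 0²) = √34 ≈ 5.831
cos θ = (p·q)/(|p||q|) = 21/(3.606·5.831) ≈ 0.9989
θ = arccos(0.9989) ≈ 2.726°

2.726°


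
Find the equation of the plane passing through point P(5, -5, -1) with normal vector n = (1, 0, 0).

The plane through P with normal n = (a, b, c) satisfies n·(r - P) = 0,
i.e. ax + by + cz = a·x₀ + b·y₀ + c·z₀.
d = 1·5 + 0·(-5) + 0·(-1)
  = 5 + 0 + 0
  = 5
Equation: x = 5

x = 5


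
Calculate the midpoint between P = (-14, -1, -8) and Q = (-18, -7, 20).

M = ((x₁+x₂)/2, (y₁+y₂)/2, (z₁+z₂)/2)
  = ((-14 - 18)/2, (-1 - 7)/2, (-8 + 20)/2)
  = (-32/2, -8/2, 12/2)
  = (-16, -4, 6)

(-16, -4, 6)


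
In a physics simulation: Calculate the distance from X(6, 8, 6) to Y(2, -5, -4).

d = √[(x₂-x₁)² + (y₂-y₁)² + (z₂-z₁)²]
  = √[(-4)² + (-13)² + (-10)²]
  = √[16 + 169 + 100]
  = √285
  ≈ 16.88

16.88


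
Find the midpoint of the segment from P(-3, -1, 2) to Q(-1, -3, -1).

M = ((x₁+x₂)/2, (y₁+y₂)/2, (z₁+z₂)/2)
  = ((-3 - 1)/2, (-1 - 3)/2, (2 - 1)/2)
  = (-4/2, -4/2, 1/2)
  = (-2, -2, 0.5)

(-2, -2, 0.5)


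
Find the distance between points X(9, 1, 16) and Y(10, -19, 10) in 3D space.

d = √[(x₂-x₁)² + (y₂-y₁)² + (z₂-z₁)²]
  = √[1² + (-20)² + (-6)²]
  = √[1 + 400 + 36]
  = √437
  ≈ 20.9

20.9


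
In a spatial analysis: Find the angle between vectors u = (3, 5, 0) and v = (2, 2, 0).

u·v = 3·2 + 5·2 + 0·0 = 6 + 10 + 0 = 16
|u| = √(3² + 5² + 0²) = √34 ≈ 5.831
|v| = √(2² + 2² + 0²) = √8 ≈ 2.828
cos θ = (u·v)/(|u||v|) = 16/(5.831·2.828) ≈ 0.9701
θ = arccos(0.9701) ≈ 14.04°

14.04°


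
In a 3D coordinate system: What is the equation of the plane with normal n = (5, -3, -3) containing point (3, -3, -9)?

The plane through P with normal n = (a, b, c) satisfies n·(r - P) = 0,
i.e. ax + by + cz = a·x₀ + b·y₀ + c·z₀.
d = 5·3 + (-3)·(-3) + (-3)·(-9)
  = 15 + 9 + 27
  = 51
Equation: 5x - 3y - 3z = 51

5x - 3y - 3z = 51


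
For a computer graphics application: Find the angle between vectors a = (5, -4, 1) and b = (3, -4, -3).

a·b = 5·3 + (-4)·(-4) + 1·(-3) = 15 + 16 - 3 = 28
|a| = √(5² + (-4)² + 1²) = √42 ≈ 6.481
|b| = √(3² + (-4)² + (-3)²) = √34 ≈ 5.831
cos θ = (a·b)/(|a||b|) = 28/(6.481·5.831) ≈ 0.741
θ = arccos(0.741) ≈ 42.19°

42.19°


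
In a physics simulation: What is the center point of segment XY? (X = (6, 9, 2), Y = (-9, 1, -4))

M = ((x₁+x₂)/2, (y₁+y₂)/2, (z₁+z₂)/2)
  = ((6 - 9)/2, (9 + 1)/2, (2 - 4)/2)
  = (-3/2, 10/2, -2/2)
  = (-1.5, 5, -1)

(-1.5, 5, -1)


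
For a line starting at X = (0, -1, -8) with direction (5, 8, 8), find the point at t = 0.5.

P(t) = X + t·d
  = (0 + 5·0.5, -1 + 8·0.5, -8 + 8·0.5)
  = (0 + 2.5, -1 + 4, -8 + 4)
  = (2.5, 3, -4)

(2.5, 3, -4)


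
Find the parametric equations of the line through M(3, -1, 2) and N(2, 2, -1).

Direction vector d = N - M = (2 - 3, 2 + 1, -1 - 2) = (-1, 3, -3)
Parametric form r = M + t·d:
x = 3 - t, y = -1 + 3t, z = 2 - 3t

x = 3 - t, y = -1 + 3t, z = 2 - 3t


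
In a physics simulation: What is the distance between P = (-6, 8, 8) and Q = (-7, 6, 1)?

d = √[(x₂-x₁)² + (y₂-y₁)² + (z₂-z₁)²]
  = √[(-1)² + (-2)² + (-7)²]
  = √[1 + 4 + 49]
  = √54
  ≈ 7.348

7.348


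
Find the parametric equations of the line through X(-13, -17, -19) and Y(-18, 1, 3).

Direction vector d = Y - X = (-18 + 13, 1 + 17, 3 + 19) = (-5, 18, 22)
Parametric form r = X + t·d:
x = -13 - 5t, y = -17 + 18t, z = -19 + 22t

x = -13 - 5t, y = -17 + 18t, z = -19 + 22t


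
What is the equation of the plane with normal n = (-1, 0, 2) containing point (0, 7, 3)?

The plane through P with normal n = (a, b, c) satisfies n·(r - P) = 0,
i.e. ax + by + cz = a·x₀ + b·y₀ + c·z₀.
d = (-1)·0 + 0·7 + 2·3
  = 0 + 0 + 6
  = 6
Equation: -x + 2z = 6

-x + 2z = 6


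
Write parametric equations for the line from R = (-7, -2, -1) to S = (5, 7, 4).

Direction vector d = S - R = (5 + 7, 7 + 2, 4 + 1) = (12, 9, 5)
Parametric form r = R + t·d:
x = -7 + 12t, y = -2 + 9t, z = -1 + 5t

x = -7 + 12t, y = -2 + 9t, z = -1 + 5t


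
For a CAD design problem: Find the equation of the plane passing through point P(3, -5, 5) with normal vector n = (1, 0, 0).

The plane through P with normal n = (a, b, c) satisfies n·(r - P) = 0,
i.e. ax + by + cz = a·x₀ + b·y₀ + c·z₀.
d = 1·3 + 0·(-5) + 0·5
  = 3 + 0 + 0
  = 3
Equation: x = 3

x = 3


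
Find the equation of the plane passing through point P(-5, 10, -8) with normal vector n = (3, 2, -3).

The plane through P with normal n = (a, b, c) satisfies n·(r - P) = 0,
i.e. ax + by + cz = a·x₀ + b·y₀ + c·z₀.
d = 3·(-5) + 2·10 + (-3)·(-8)
  = -15 + 20 + 24
  = 29
Equation: 3x + 2y - 3z = 29

3x + 2y - 3z = 29


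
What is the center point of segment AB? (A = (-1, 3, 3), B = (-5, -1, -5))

M = ((x₁+x₂)/2, (y₁+y₂)/2, (z₁+z₂)/2)
  = ((-1 - 5)/2, (3 - 1)/2, (3 - 5)/2)
  = (-6/2, 2/2, -2/2)
  = (-3, 1, -1)

(-3, 1, -1)


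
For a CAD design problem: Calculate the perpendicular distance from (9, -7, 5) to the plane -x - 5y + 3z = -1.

distance = |a·x₀ + b·y₀ + c·z₀ - d| / √(a² + b² + c²)
  = |(-1)·9 + (-5)·(-7) + 3·5 - (-1)| / √((-1)² + (-5)² + 3²)
  = |-9 + 35 + 15 + 1| / √(1 + 25 + 9)
  = |42| / √35
  = 42 / 5.916
  ≈ 7.099

7.099


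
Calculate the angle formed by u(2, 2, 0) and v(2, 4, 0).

u·v = 2·2 + 2·4 + 0·0 = 4 + 8 + 0 = 12
|u| = √(2² + 2² + 0²) = √8 ≈ 2.828
|v| = √(2² + 4² + 0²) = √20 ≈ 4.472
cos θ = (u·v)/(|u||v|) = 12/(2.828·4.472) ≈ 0.9487
θ = arccos(0.9487) ≈ 18.43°

18.43°


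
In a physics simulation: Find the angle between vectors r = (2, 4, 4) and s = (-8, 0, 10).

r·s = 2·(-8) + 4·0 + 4·10 = -16 + 0 + 40 = 24
|r| = √(2² + 4² + 4²) = √36 ≈ 6
|s| = √((-8)² + 0² + 10²) = √164 ≈ 12.81
cos θ = (r·s)/(|r||s|) = 24/(6·12.81) ≈ 0.3123
θ = arccos(0.3123) ≈ 71.8°

71.8°


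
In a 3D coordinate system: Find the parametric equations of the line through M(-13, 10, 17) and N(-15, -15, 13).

Direction vector d = N - M = (-15 + 13, -15 - 10, 13 - 17) = (-2, -25, -4)
Parametric form r = M + t·d:
x = -13 - 2t, y = 10 - 25t, z = 17 - 4t

x = -13 - 2t, y = 10 - 25t, z = 17 - 4t


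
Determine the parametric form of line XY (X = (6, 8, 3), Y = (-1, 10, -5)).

Direction vector d = Y - X = (-1 - 6, 10 - 8, -5 - 3) = (-7, 2, -8)
Parametric form r = X + t·d:
x = 6 - 7t, y = 8 + 2t, z = 3 - 8t

x = 6 - 7t, y = 8 + 2t, z = 3 - 8t


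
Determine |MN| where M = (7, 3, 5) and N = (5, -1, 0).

d = √[(x₂-x₁)² + (y₂-y₁)² + (z₂-z₁)²]
  = √[(-2)² + (-4)² + (-5)²]
  = √[4 + 16 + 25]
  = √45
  ≈ 6.708

6.708


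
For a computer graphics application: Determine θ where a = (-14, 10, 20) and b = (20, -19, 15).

a·b = (-14)·20 + 10·(-19) + 20·15 = -280 - 190 + 300 = -170
|a| = √((-14)² + 10² + 20²) = √696 ≈ 26.38
|b| = √(20² + (-19)² + 15²) = √986 ≈ 31.4
cos θ = (a·b)/(|a||b|) = -170/(26.38·31.4) ≈ -0.2052
θ = arccos(-0.2052) ≈ 101.8°

101.8°


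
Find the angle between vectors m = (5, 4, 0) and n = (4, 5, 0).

m·n = 5·4 + 4·5 + 0·0 = 20 + 20 + 0 = 40
|m| = √(5² + 4² + 0²) = √41 ≈ 6.403
|n| = √(4² + 5² + 0²) = √41 ≈ 6.403
cos θ = (m·n)/(|m||n|) = 40/(6.403·6.403) ≈ 0.9756
θ = arccos(0.9756) ≈ 12.68°

12.68°


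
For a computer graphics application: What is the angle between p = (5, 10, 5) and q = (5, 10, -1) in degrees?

p·q = 5·5 + 10·10 + 5·(-1) = 25 + 100 - 5 = 120
|p| = √(5² + 10² + 5²) = √150 ≈ 12.25
|q| = √(5² + 10² + (-1)²) = √126 ≈ 11.22
cos θ = (p·q)/(|p||q|) = 120/(12.25·11.22) ≈ 0.8729
θ = arccos(0.8729) ≈ 29.21°

29.21°


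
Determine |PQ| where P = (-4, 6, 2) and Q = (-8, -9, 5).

d = √[(x₂-x₁)² + (y₂-y₁)² + (z₂-z₁)²]
  = √[(-4)² + (-15)² + 3²]
  = √[16 + 225 + 9]
  = √250
  ≈ 15.81

15.81


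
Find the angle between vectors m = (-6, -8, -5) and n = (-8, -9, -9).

m·n = (-6)·(-8) + (-8)·(-9) + (-5)·(-9) = 48 + 72 + 45 = 165
|m| = √((-6)² + (-8)² + (-5)²) = √125 ≈ 11.18
|n| = √((-8)² + (-9)² + (-9)²) = √226 ≈ 15.03
cos θ = (m·n)/(|m||n|) = 165/(11.18·15.03) ≈ 0.9817
θ = arccos(0.9817) ≈ 10.98°

10.98°


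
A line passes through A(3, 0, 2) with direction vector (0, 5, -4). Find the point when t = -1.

P(t) = A + t·d
  = (3 + 0·(-1), 0 + 5·(-1), 2 + (-4)·(-1))
  = (3 + 0, 0 - 5, 2 + 4)
  = (3, -5, 6)

(3, -5, 6)


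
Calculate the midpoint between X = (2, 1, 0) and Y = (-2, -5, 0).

M = ((x₁+x₂)/2, (y₁+y₂)/2, (z₁+z₂)/2)
  = ((2 - 2)/2, (1 - 5)/2, (0 + 0)/2)
  = (0/2, -4/2, 0/2)
  = (0, -2, 0)

(0, -2, 0)


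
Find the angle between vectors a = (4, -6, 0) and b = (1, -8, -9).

a·b = 4·1 + (-6)·(-8) + 0·(-9) = 4 + 48 + 0 = 52
|a| = √(4² + (-6)² + 0²) = √52 ≈ 7.211
|b| = √(1² + (-8)² + (-9)²) = √146 ≈ 12.08
cos θ = (a·b)/(|a||b|) = 52/(7.211·12.08) ≈ 0.5968
θ = arccos(0.5968) ≈ 53.36°

53.36°


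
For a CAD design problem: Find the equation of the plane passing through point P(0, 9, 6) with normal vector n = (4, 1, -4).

The plane through P with normal n = (a, b, c) satisfies n·(r - P) = 0,
i.e. ax + by + cz = a·x₀ + b·y₀ + c·z₀.
d = 4·0 + 1·9 + (-4)·6
  = 0 + 9 - 24
  = -15
Equation: 4x + y - 4z = -15

4x + y - 4z = -15


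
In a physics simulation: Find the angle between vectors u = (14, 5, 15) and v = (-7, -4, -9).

u·v = 14·(-7) + 5·(-4) + 15·(-9) = -98 - 20 - 135 = -253
|u| = √(14² + 5² + 15²) = √446 ≈ 21.12
|v| = √((-7)² + (-4)² + (-9)²) = √146 ≈ 12.08
cos θ = (u·v)/(|u||v|) = -253/(21.12·12.08) ≈ -0.9915
θ = arccos(-0.9915) ≈ 172.5°

172.5°


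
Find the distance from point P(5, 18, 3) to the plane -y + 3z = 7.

distance = |a·x₀ + b·y₀ + c·z₀ - d| / √(a² + b² + c²)
  = |0·5 + (-1)·18 + 3·3 - 7| / √(0² + (-1)² + 3²)
  = |0 - 18 + 9 - 7| / √(0 + 1 + 9)
  = |-16| / √10
  = 16 / 3.162
  ≈ 5.06

5.06


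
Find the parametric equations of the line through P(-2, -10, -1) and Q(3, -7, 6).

Direction vector d = Q - P = (3 + 2, -7 + 10, 6 + 1) = (5, 3, 7)
Parametric form r = P + t·d:
x = -2 + 5t, y = -10 + 3t, z = -1 + 7t

x = -2 + 5t, y = -10 + 3t, z = -1 + 7t


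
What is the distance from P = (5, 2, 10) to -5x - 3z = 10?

distance = |a·x₀ + b·y₀ + c·z₀ - d| / √(a² + b² + c²)
  = |(-5)·5 + 0·2 + (-3)·10 - 10| / √((-5)² + 0² + (-3)²)
  = |-25 + 0 - 30 - 10| / √(25 + 0 + 9)
  = |-65| / √34
  = 65 / 5.831
  ≈ 11.15

11.15


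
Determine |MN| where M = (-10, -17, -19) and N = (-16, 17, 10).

d = √[(x₂-x₁)² + (y₂-y₁)² + (z₂-z₁)²]
  = √[(-6)² + 34² + 29²]
  = √[36 + 1156 + 841]
  = √2033
  ≈ 45.09

45.09


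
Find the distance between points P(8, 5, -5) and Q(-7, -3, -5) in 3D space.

d = √[(x₂-x₁)² + (y₂-y₁)² + (z₂-z₁)²]
  = √[(-15)² + (-8)² + 0²]
  = √[225 + 64 + 0]
  = √289
  ≈ 17

17


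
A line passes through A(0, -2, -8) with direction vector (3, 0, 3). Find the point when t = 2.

P(t) = A + t·d
  = (0 + 3·2, -2 + 0·2, -8 + 3·2)
  = (0 + 6, -2 + 0, -8 + 6)
  = (6, -2, -2)

(6, -2, -2)


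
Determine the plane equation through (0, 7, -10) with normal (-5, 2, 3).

The plane through P with normal n = (a, b, c) satisfies n·(r - P) = 0,
i.e. ax + by + cz = a·x₀ + b·y₀ + c·z₀.
d = (-5)·0 + 2·7 + 3·(-10)
  = 0 + 14 - 30
  = -16
Equation: -5x + 2y + 3z = -16

-5x + 2y + 3z = -16


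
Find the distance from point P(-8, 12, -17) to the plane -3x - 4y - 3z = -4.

distance = |a·x₀ + b·y₀ + c·z₀ - d| / √(a² + b² + c²)
  = |(-3)·(-8) + (-4)·12 + (-3)·(-17) - (-4)| / √((-3)² + (-4)² + (-3)²)
  = |24 - 48 + 51 + 4| / √(9 + 16 + 9)
  = |31| / √34
  = 31 / 5.831
  ≈ 5.316

5.316


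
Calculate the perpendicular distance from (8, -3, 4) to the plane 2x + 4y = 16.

distance = |a·x₀ + b·y₀ + c·z₀ - d| / √(a² + b² + c²)
  = |2·8 + 4·(-3) + 0·4 - 16| / √(2² + 4² + 0²)
  = |16 - 12 + 0 - 16| / √(4 + 16 + 0)
  = |-12| / √20
  = 12 / 4.472
  ≈ 2.683

2.683


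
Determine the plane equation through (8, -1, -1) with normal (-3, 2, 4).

The plane through P with normal n = (a, b, c) satisfies n·(r - P) = 0,
i.e. ax + by + cz = a·x₀ + b·y₀ + c·z₀.
d = (-3)·8 + 2·(-1) + 4·(-1)
  = -24 - 2 - 4
  = -30
Equation: -3x + 2y + 4z = -30

-3x + 2y + 4z = -30


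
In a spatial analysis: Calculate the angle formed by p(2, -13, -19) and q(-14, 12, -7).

p·q = 2·(-14) + (-13)·12 + (-19)·(-7) = -28 - 156 + 133 = -51
|p| = √(2² + (-13)² + (-19)²) = √534 ≈ 23.11
|q| = √((-14)² + 12² + (-7)²) = √389 ≈ 19.72
cos θ = (p·q)/(|p||q|) = -51/(23.11·19.72) ≈ -0.1119
θ = arccos(-0.1119) ≈ 96.42°

96.42°


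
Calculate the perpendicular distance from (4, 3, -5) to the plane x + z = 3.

distance = |a·x₀ + b·y₀ + c·z₀ - d| / √(a² + b² + c²)
  = |1·4 + 0·3 + 1·(-5) - 3| / √(1² + 0² + 1²)
  = |4 + 0 - 5 - 3| / √(1 + 0 + 1)
  = |-4| / √2
  = 4 / 1.414
  ≈ 2.828

2.828


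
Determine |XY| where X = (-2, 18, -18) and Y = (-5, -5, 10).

d = √[(x₂-x₁)² + (y₂-y₁)² + (z₂-z₁)²]
  = √[(-3)² + (-23)² + 28²]
  = √[9 + 529 + 784]
  = √1322
  ≈ 36.36

36.36


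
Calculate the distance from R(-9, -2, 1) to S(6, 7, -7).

d = √[(x₂-x₁)² + (y₂-y₁)² + (z₂-z₁)²]
  = √[15² + 9² + (-8)²]
  = √[225 + 81 + 64]
  = √370
  ≈ 19.24

19.24


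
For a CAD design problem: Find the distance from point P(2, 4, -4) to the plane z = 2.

distance = |a·x₀ + b·y₀ + c·z₀ - d| / √(a² + b² + c²)
  = |0·2 + 0·4 + 1·(-4) - 2| / √(0² + 0² + 1²)
  = |0 + 0 - 4 - 2| / √(0 + 0 + 1)
  = |-6| / √1
  = 6 / 1
  ≈ 6

6


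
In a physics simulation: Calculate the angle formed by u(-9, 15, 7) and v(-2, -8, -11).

u·v = (-9)·(-2) + 15·(-8) + 7·(-11) = 18 - 120 - 77 = -179
|u| = √((-9)² + 15² + 7²) = √355 ≈ 18.84
|v| = √((-2)² + (-8)² + (-11)²) = √189 ≈ 13.75
cos θ = (u·v)/(|u||v|) = -179/(18.84·13.75) ≈ -0.691
θ = arccos(-0.691) ≈ 133.7°

133.7°


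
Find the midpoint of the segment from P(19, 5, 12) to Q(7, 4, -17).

M = ((x₁+x₂)/2, (y₁+y₂)/2, (z₁+z₂)/2)
  = ((19 + 7)/2, (5 + 4)/2, (12 - 17)/2)
  = (26/2, 9/2, -5/2)
  = (13, 4.5, -2.5)

(13, 4.5, -2.5)


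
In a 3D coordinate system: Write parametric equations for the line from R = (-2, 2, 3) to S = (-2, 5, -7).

Direction vector d = S - R = (-2 + 2, 5 - 2, -7 - 3) = (0, 3, -10)
Parametric form r = R + t·d:
x = -2, y = 2 + 3t, z = 3 - 10t

x = -2, y = 2 + 3t, z = 3 - 10t


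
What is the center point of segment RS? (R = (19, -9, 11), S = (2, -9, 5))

M = ((x₁+x₂)/2, (y₁+y₂)/2, (z₁+z₂)/2)
  = ((19 + 2)/2, (-9 - 9)/2, (11 + 5)/2)
  = (21/2, -18/2, 16/2)
  = (10.5, -9, 8)

(10.5, -9, 8)


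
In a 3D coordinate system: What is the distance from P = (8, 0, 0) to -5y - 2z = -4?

distance = |a·x₀ + b·y₀ + c·z₀ - d| / √(a² + b² + c²)
  = |0·8 + (-5)·0 + (-2)·0 - (-4)| / √(0² + (-5)² + (-2)²)
  = |0 + 0 + 0 + 4| / √(0 + 25 + 4)
  = |4| / √29
  = 4 / 5.385
  ≈ 0.7428

0.7428


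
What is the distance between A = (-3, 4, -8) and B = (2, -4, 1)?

d = √[(x₂-x₁)² + (y₂-y₁)² + (z₂-z₁)²]
  = √[5² + (-8)² + 9²]
  = √[25 + 64 + 81]
  = √170
  ≈ 13.04

13.04


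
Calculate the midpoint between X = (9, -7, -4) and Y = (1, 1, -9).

M = ((x₁+x₂)/2, (y₁+y₂)/2, (z₁+z₂)/2)
  = ((9 + 1)/2, (-7 + 1)/2, (-4 - 9)/2)
  = (10/2, -6/2, -13/2)
  = (5, -3, -6.5)

(5, -3, -6.5)


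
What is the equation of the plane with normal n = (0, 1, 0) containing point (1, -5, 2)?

The plane through P with normal n = (a, b, c) satisfies n·(r - P) = 0,
i.e. ax + by + cz = a·x₀ + b·y₀ + c·z₀.
d = 0·1 + 1·(-5) + 0·2
  = 0 - 5 + 0
  = -5
Equation: y = -5

y = -5


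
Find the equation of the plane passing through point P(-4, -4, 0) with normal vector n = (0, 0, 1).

The plane through P with normal n = (a, b, c) satisfies n·(r - P) = 0,
i.e. ax + by + cz = a·x₀ + b·y₀ + c·z₀.
d = 0·(-4) + 0·(-4) + 1·0
  = 0 + 0 + 0
  = 0
Equation: z = 0

z = 0


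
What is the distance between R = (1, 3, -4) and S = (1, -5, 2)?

d = √[(x₂-x₁)² + (y₂-y₁)² + (z₂-z₁)²]
  = √[0² + (-8)² + 6²]
  = √[0 + 64 + 36]
  = √100
  ≈ 10

10


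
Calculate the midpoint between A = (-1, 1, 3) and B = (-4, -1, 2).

M = ((x₁+x₂)/2, (y₁+y₂)/2, (z₁+z₂)/2)
  = ((-1 - 4)/2, (1 - 1)/2, (3 + 2)/2)
  = (-5/2, 0/2, 5/2)
  = (-2.5, 0, 2.5)

(-2.5, 0, 2.5)


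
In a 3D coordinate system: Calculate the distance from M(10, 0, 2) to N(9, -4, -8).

d = √[(x₂-x₁)² + (y₂-y₁)² + (z₂-z₁)²]
  = √[(-1)² + (-4)² + (-10)²]
  = √[1 + 16 + 100]
  = √117
  ≈ 10.82

10.82


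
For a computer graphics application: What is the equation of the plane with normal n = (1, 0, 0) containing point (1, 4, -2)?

The plane through P with normal n = (a, b, c) satisfies n·(r - P) = 0,
i.e. ax + by + cz = a·x₀ + b·y₀ + c·z₀.
d = 1·1 + 0·4 + 0·(-2)
  = 1 + 0 + 0
  = 1
Equation: x = 1

x = 1


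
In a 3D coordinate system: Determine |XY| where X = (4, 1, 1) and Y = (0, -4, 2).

d = √[(x₂-x₁)² + (y₂-y₁)² + (z₂-z₁)²]
  = √[(-4)² + (-5)² + 1²]
  = √[16 + 25 + 1]
  = √42
  ≈ 6.481

6.481


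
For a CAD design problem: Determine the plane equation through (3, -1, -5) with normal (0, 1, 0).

The plane through P with normal n = (a, b, c) satisfies n·(r - P) = 0,
i.e. ax + by + cz = a·x₀ + b·y₀ + c·z₀.
d = 0·3 + 1·(-1) + 0·(-5)
  = 0 - 1 + 0
  = -1
Equation: y = -1

y = -1


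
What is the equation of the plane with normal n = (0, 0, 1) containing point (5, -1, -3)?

The plane through P with normal n = (a, b, c) satisfies n·(r - P) = 0,
i.e. ax + by + cz = a·x₀ + b·y₀ + c·z₀.
d = 0·5 + 0·(-1) + 1·(-3)
  = 0 + 0 - 3
  = -3
Equation: z = -3

z = -3


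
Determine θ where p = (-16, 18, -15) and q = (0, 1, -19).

p·q = (-16)·0 + 18·1 + (-15)·(-19) = 0 + 18 + 285 = 303
|p| = √((-16)² + 18² + (-15)²) = √805 ≈ 28.37
|q| = √(0² + 1² + (-19)²) = √362 ≈ 19.03
cos θ = (p·q)/(|p||q|) = 303/(28.37·19.03) ≈ 0.5613
θ = arccos(0.5613) ≈ 55.85°

55.85°


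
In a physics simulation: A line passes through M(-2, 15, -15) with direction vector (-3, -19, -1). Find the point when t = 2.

P(t) = M + t·d
  = (-2 + (-3)·2, 15 + (-19)·2, -15 + (-1)·2)
  = (-2 - 6, 15 - 38, -15 - 2)
  = (-8, -23, -17)

(-8, -23, -17)


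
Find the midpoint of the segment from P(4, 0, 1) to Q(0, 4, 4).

M = ((x₁+x₂)/2, (y₁+y₂)/2, (z₁+z₂)/2)
  = ((4 + 0)/2, (0 + 4)/2, (1 + 4)/2)
  = (4/2, 4/2, 5/2)
  = (2, 2, 2.5)

(2, 2, 2.5)


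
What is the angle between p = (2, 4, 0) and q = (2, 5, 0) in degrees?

p·q = 2·2 + 4·5 + 0·0 = 4 + 20 + 0 = 24
|p| = √(2² + 4² + 0²) = √20 ≈ 4.472
|q| = √(2² + 5² + 0²) = √29 ≈ 5.385
cos θ = (p·q)/(|p||q|) = 24/(4.472·5.385) ≈ 0.9965
θ = arccos(0.9965) ≈ 4.764°

4.764°


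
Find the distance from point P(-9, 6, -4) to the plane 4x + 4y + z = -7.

distance = |a·x₀ + b·y₀ + c·z₀ - d| / √(a² + b² + c²)
  = |4·(-9) + 4·6 + 1·(-4) - (-7)| / √(4² + 4² + 1²)
  = |-36 + 24 - 4 + 7| / √(16 + 16 + 1)
  = |-9| / √33
  = 9 / 5.745
  ≈ 1.567

1.567


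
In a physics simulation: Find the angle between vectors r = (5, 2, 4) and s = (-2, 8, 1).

r·s = 5·(-2) + 2·8 + 4·1 = -10 + 16 + 4 = 10
|r| = √(5² + 2² + 4²) = √45 ≈ 6.708
|s| = √((-2)² + 8² + 1²) = √69 ≈ 8.307
cos θ = (r·s)/(|r||s|) = 10/(6.708·8.307) ≈ 0.1795
θ = arccos(0.1795) ≈ 79.66°

79.66°


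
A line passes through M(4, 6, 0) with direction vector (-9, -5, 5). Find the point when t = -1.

P(t) = M + t·d
  = (4 + (-9)·(-1), 6 + (-5)·(-1), 0 + 5·(-1))
  = (4 + 9, 6 + 5, 0 - 5)
  = (13, 11, -5)

(13, 11, -5)


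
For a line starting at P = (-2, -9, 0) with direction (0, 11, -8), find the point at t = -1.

P(t) = P + t·d
  = (-2 + 0·(-1), -9 + 11·(-1), 0 + (-8)·(-1))
  = (-2 + 0, -9 - 11, 0 + 8)
  = (-2, -20, 8)

(-2, -20, 8)


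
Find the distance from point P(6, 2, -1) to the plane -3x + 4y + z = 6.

distance = |a·x₀ + b·y₀ + c·z₀ - d| / √(a² + b² + c²)
  = |(-3)·6 + 4·2 + 1·(-1) - 6| / √((-3)² + 4² + 1²)
  = |-18 + 8 - 1 - 6| / √(9 + 16 + 1)
  = |-17| / √26
  = 17 / 5.099
  ≈ 3.334

3.334


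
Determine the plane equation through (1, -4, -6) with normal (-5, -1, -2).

The plane through P with normal n = (a, b, c) satisfies n·(r - P) = 0,
i.e. ax + by + cz = a·x₀ + b·y₀ + c·z₀.
d = (-5)·1 + (-1)·(-4) + (-2)·(-6)
  = -5 + 4 + 12
  = 11
Equation: -5x - y - 2z = 11

-5x - y - 2z = 11


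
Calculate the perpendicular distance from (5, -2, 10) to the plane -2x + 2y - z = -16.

distance = |a·x₀ + b·y₀ + c·z₀ - d| / √(a² + b² + c²)
  = |(-2)·5 + 2·(-2) + (-1)·10 - (-16)| / √((-2)² + 2² + (-1)²)
  = |-10 - 4 - 10 + 16| / √(4 + 4 + 1)
  = |-8| / √9
  = 8 / 3
  ≈ 2.667

2.667


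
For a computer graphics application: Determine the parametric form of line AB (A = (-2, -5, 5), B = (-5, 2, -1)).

Direction vector d = B - A = (-5 + 2, 2 + 5, -1 - 5) = (-3, 7, -6)
Parametric form r = A + t·d:
x = -2 - 3t, y = -5 + 7t, z = 5 - 6t

x = -2 - 3t, y = -5 + 7t, z = 5 - 6t


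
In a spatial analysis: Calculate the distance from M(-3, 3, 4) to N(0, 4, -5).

d = √[(x₂-x₁)² + (y₂-y₁)² + (z₂-z₁)²]
  = √[3² + 1² + (-9)²]
  = √[9 + 1 + 81]
  = √91
  ≈ 9.539

9.539


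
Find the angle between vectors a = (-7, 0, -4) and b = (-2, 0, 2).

a·b = (-7)·(-2) + 0·0 + (-4)·2 = 14 + 0 - 8 = 6
|a| = √((-7)² + 0² + (-4)²) = √65 ≈ 8.062
|b| = √((-2)² + 0² + 2²) = √8 ≈ 2.828
cos θ = (a·b)/(|a||b|) = 6/(8.062·2.828) ≈ 0.2631
θ = arccos(0.2631) ≈ 74.74°

74.74°


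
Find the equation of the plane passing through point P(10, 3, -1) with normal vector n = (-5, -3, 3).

The plane through P with normal n = (a, b, c) satisfies n·(r - P) = 0,
i.e. ax + by + cz = a·x₀ + b·y₀ + c·z₀.
d = (-5)·10 + (-3)·3 + 3·(-1)
  = -50 - 9 - 3
  = -62
Equation: -5x - 3y + 3z = -62

-5x - 3y + 3z = -62


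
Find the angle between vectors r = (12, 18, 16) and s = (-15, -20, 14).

r·s = 12·(-15) + 18·(-20) + 16·14 = -180 - 360 + 224 = -316
|r| = √(12² + 18² + 16²) = √724 ≈ 26.91
|s| = √((-15)² + (-20)² + 14²) = √821 ≈ 28.65
cos θ = (r·s)/(|r||s|) = -316/(26.91·28.65) ≈ -0.4099
θ = arccos(-0.4099) ≈ 114.2°

114.2°


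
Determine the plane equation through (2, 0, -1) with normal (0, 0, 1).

The plane through P with normal n = (a, b, c) satisfies n·(r - P) = 0,
i.e. ax + by + cz = a·x₀ + b·y₀ + c·z₀.
d = 0·2 + 0·0 + 1·(-1)
  = 0 + 0 - 1
  = -1
Equation: z = -1

z = -1


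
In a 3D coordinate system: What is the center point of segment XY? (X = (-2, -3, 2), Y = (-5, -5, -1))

M = ((x₁+x₂)/2, (y₁+y₂)/2, (z₁+z₂)/2)
  = ((-2 - 5)/2, (-3 - 5)/2, (2 - 1)/2)
  = (-7/2, -8/2, 1/2)
  = (-3.5, -4, 0.5)

(-3.5, -4, 0.5)


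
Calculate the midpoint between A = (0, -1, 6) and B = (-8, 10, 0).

M = ((x₁+x₂)/2, (y₁+y₂)/2, (z₁+z₂)/2)
  = ((0 - 8)/2, (-1 + 10)/2, (6 + 0)/2)
  = (-8/2, 9/2, 6/2)
  = (-4, 4.5, 3)

(-4, 4.5, 3)


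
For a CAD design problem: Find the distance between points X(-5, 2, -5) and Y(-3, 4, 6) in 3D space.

d = √[(x₂-x₁)² + (y₂-y₁)² + (z₂-z₁)²]
  = √[2² + 2² + 11²]
  = √[4 + 4 + 121]
  = √129
  ≈ 11.36

11.36


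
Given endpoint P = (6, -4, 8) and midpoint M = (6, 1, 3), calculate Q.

Q = 2M - P
  = (2·6 - 6, 2·1 - (-4), 2·3 - 8)
  = (12 - 6, 2 + 4, 6 - 8)
  = (6, 6, -2)

(6, 6, -2)


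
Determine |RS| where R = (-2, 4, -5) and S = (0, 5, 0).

d = √[(x₂-x₁)² + (y₂-y₁)² + (z₂-z₁)²]
  = √[2² + 1² + 5²]
  = √[4 + 1 + 25]
  = √30
  ≈ 5.477

5.477


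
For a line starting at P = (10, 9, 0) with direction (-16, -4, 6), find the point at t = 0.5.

P(t) = P + t·d
  = (10 + (-16)·0.5, 9 + (-4)·0.5, 0 + 6·0.5)
  = (10 - 8, 9 - 2, 0 + 3)
  = (2, 7, 3)

(2, 7, 3)


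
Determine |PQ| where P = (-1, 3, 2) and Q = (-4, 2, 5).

d = √[(x₂-x₁)² + (y₂-y₁)² + (z₂-z₁)²]
  = √[(-3)² + (-1)² + 3²]
  = √[9 + 1 + 9]
  = √19
  ≈ 4.359

4.359


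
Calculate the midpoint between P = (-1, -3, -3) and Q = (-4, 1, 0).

M = ((x₁+x₂)/2, (y₁+y₂)/2, (z₁+z₂)/2)
  = ((-1 - 4)/2, (-3 + 1)/2, (-3 + 0)/2)
  = (-5/2, -2/2, -3/2)
  = (-2.5, -1, -1.5)

(-2.5, -1, -1.5)


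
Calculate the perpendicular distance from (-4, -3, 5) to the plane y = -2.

distance = |a·x₀ + b·y₀ + c·z₀ - d| / √(a² + b² + c²)
  = |0·(-4) + 1·(-3) + 0·5 - (-2)| / √(0² + 1² + 0²)
  = |0 - 3 + 0 + 2| / √(0 + 1 + 0)
  = |-1| / √1
  = 1 / 1
  ≈ 1

1


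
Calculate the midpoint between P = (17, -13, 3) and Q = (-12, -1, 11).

M = ((x₁+x₂)/2, (y₁+y₂)/2, (z₁+z₂)/2)
  = ((17 - 12)/2, (-13 - 1)/2, (3 + 11)/2)
  = (5/2, -14/2, 14/2)
  = (2.5, -7, 7)

(2.5, -7, 7)


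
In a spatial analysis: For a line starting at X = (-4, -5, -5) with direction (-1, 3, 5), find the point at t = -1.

P(t) = X + t·d
  = (-4 + (-1)·(-1), -5 + 3·(-1), -5 + 5·(-1))
  = (-4 + 1, -5 - 3, -5 - 5)
  = (-3, -8, -10)

(-3, -8, -10)


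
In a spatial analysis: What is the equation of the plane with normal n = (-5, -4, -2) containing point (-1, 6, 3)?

The plane through P with normal n = (a, b, c) satisfies n·(r - P) = 0,
i.e. ax + by + cz = a·x₀ + b·y₀ + c·z₀.
d = (-5)·(-1) + (-4)·6 + (-2)·3
  = 5 - 24 - 6
  = -25
Equation: -5x - 4y - 2z = -25

-5x - 4y - 2z = -25


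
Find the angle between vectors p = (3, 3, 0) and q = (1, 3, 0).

p·q = 3·1 + 3·3 + 0·0 = 3 + 9 + 0 = 12
|p| = √(3² + 3² + 0²) = √18 ≈ 4.243
|q| = √(1² + 3² + 0²) = √10 ≈ 3.162
cos θ = (p·q)/(|p||q|) = 12/(4.243·3.162) ≈ 0.8944
θ = arccos(0.8944) ≈ 26.57°

26.57°


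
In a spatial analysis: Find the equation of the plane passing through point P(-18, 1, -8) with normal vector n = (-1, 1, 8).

The plane through P with normal n = (a, b, c) satisfies n·(r - P) = 0,
i.e. ax + by + cz = a·x₀ + b·y₀ + c·z₀.
d = (-1)·(-18) + 1·1 + 8·(-8)
  = 18 + 1 - 64
  = -45
Equation: -x + y + 8z = -45

-x + y + 8z = -45


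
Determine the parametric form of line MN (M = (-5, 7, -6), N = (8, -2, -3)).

Direction vector d = N - M = (8 + 5, -2 - 7, -3 + 6) = (13, -9, 3)
Parametric form r = M + t·d:
x = -5 + 13t, y = 7 - 9t, z = -6 + 3t

x = -5 + 13t, y = 7 - 9t, z = -6 + 3t


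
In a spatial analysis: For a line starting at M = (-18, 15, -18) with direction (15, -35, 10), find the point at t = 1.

P(t) = M + t·d
  = (-18 + 15·1, 15 + (-35)·1, -18 + 10·1)
  = (-18 + 15, 15 - 35, -18 + 10)
  = (-3, -20, -8)

(-3, -20, -8)


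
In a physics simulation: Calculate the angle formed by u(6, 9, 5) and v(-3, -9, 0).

u·v = 6·(-3) + 9·(-9) + 5·0 = -18 - 81 + 0 = -99
|u| = √(6² + 9² + 5²) = √142 ≈ 11.92
|v| = √((-3)² + (-9)² + 0²) = √90 ≈ 9.487
cos θ = (u·v)/(|u||v|) = -99/(11.92·9.487) ≈ -0.8757
θ = arccos(-0.8757) ≈ 151.1°

151.1°


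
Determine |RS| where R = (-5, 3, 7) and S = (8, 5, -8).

d = √[(x₂-x₁)² + (y₂-y₁)² + (z₂-z₁)²]
  = √[13² + 2² + (-15)²]
  = √[169 + 4 + 225]
  = √398
  ≈ 19.95

19.95


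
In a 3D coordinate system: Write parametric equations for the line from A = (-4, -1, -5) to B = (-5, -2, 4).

Direction vector d = B - A = (-5 + 4, -2 + 1, 4 + 5) = (-1, -1, 9)
Parametric form r = A + t·d:
x = -4 - t, y = -1 - t, z = -5 + 9t

x = -4 - t, y = -1 - t, z = -5 + 9t


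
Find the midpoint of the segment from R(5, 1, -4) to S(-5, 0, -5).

M = ((x₁+x₂)/2, (y₁+y₂)/2, (z₁+z₂)/2)
  = ((5 - 5)/2, (1 + 0)/2, (-4 - 5)/2)
  = (0/2, 1/2, -9/2)
  = (0, 0.5, -4.5)

(0, 0.5, -4.5)


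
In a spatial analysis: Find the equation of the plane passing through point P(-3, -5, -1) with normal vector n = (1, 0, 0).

The plane through P with normal n = (a, b, c) satisfies n·(r - P) = 0,
i.e. ax + by + cz = a·x₀ + b·y₀ + c·z₀.
d = 1·(-3) + 0·(-5) + 0·(-1)
  = -3 + 0 + 0
  = -3
Equation: x = -3

x = -3


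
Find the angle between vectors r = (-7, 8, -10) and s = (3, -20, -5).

r·s = (-7)·3 + 8·(-20) + (-10)·(-5) = -21 - 160 + 50 = -131
|r| = √((-7)² + 8² + (-10)²) = √213 ≈ 14.59
|s| = √(3² + (-20)² + (-5)²) = √434 ≈ 20.83
cos θ = (r·s)/(|r||s|) = -131/(14.59·20.83) ≈ -0.4309
θ = arccos(-0.4309) ≈ 115.5°

115.5°


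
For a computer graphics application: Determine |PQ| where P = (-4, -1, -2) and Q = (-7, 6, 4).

d = √[(x₂-x₁)² + (y₂-y₁)² + (z₂-z₁)²]
  = √[(-3)² + 7² + 6²]
  = √[9 + 49 + 36]
  = √94
  ≈ 9.695

9.695


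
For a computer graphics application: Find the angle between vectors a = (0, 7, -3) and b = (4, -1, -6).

a·b = 0·4 + 7·(-1) + (-3)·(-6) = 0 - 7 + 18 = 11
|a| = √(0² + 7² + (-3)²) = √58 ≈ 7.616
|b| = √(4² + (-1)² + (-6)²) = √53 ≈ 7.28
cos θ = (a·b)/(|a||b|) = 11/(7.616·7.28) ≈ 0.1984
θ = arccos(0.1984) ≈ 78.56°

78.56°


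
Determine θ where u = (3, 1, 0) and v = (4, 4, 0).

u·v = 3·4 + 1·4 + 0·0 = 12 + 4 + 0 = 16
|u| = √(3² + 1² + 0²) = √10 ≈ 3.162
|v| = √(4² + 4² + 0²) = √32 ≈ 5.657
cos θ = (u·v)/(|u||v|) = 16/(3.162·5.657) ≈ 0.8944
θ = arccos(0.8944) ≈ 26.57°

26.57°


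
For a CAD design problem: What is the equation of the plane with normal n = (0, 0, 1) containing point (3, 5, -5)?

The plane through P with normal n = (a, b, c) satisfies n·(r - P) = 0,
i.e. ax + by + cz = a·x₀ + b·y₀ + c·z₀.
d = 0·3 + 0·5 + 1·(-5)
  = 0 + 0 - 5
  = -5
Equation: z = -5

z = -5


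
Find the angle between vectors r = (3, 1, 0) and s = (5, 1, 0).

r·s = 3·5 + 1·1 + 0·0 = 15 + 1 + 0 = 16
|r| = √(3² + 1² + 0²) = √10 ≈ 3.162
|s| = √(5² + 1² + 0²) = √26 ≈ 5.099
cos θ = (r·s)/(|r||s|) = 16/(3.162·5.099) ≈ 0.9923
θ = arccos(0.9923) ≈ 7.125°

7.125°


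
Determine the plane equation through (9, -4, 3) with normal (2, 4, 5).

The plane through P with normal n = (a, b, c) satisfies n·(r - P) = 0,
i.e. ax + by + cz = a·x₀ + b·y₀ + c·z₀.
d = 2·9 + 4·(-4) + 5·3
  = 18 - 16 + 15
  = 17
Equation: 2x + 4y + 5z = 17

2x + 4y + 5z = 17


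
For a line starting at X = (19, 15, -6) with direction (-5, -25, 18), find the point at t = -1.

P(t) = X + t·d
  = (19 + (-5)·(-1), 15 + (-25)·(-1), -6 + 18·(-1))
  = (19 + 5, 15 + 25, -6 - 18)
  = (24, 40, -24)

(24, 40, -24)


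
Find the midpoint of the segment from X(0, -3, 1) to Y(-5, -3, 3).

M = ((x₁+x₂)/2, (y₁+y₂)/2, (z₁+z₂)/2)
  = ((0 - 5)/2, (-3 - 3)/2, (1 + 3)/2)
  = (-5/2, -6/2, 4/2)
  = (-2.5, -3, 2)

(-2.5, -3, 2)


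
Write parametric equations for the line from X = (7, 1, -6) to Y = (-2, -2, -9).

Direction vector d = Y - X = (-2 - 7, -2 - 1, -9 + 6) = (-9, -3, -3)
Parametric form r = X + t·d:
x = 7 - 9t, y = 1 - 3t, z = -6 - 3t

x = 7 - 9t, y = 1 - 3t, z = -6 - 3t


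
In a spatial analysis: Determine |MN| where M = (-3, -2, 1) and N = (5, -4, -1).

d = √[(x₂-x₁)² + (y₂-y₁)² + (z₂-z₁)²]
  = √[8² + (-2)² + (-2)²]
  = √[64 + 4 + 4]
  = √72
  ≈ 8.485

8.485


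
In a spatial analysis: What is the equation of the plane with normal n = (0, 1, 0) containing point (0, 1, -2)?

The plane through P with normal n = (a, b, c) satisfies n·(r - P) = 0,
i.e. ax + by + cz = a·x₀ + b·y₀ + c·z₀.
d = 0·0 + 1·1 + 0·(-2)
  = 0 + 1 + 0
  = 1
Equation: y = 1

y = 1


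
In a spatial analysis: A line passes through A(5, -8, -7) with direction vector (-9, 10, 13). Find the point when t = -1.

P(t) = A + t·d
  = (5 + (-9)·(-1), -8 + 10·(-1), -7 + 13·(-1))
  = (5 + 9, -8 - 10, -7 - 13)
  = (14, -18, -20)

(14, -18, -20)


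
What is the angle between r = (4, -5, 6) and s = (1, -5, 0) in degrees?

r·s = 4·1 + (-5)·(-5) + 6·0 = 4 + 25 + 0 = 29
|r| = √(4² + (-5)² + 6²) = √77 ≈ 8.775
|s| = √(1² + (-5)² + 0²) = √26 ≈ 5.099
cos θ = (r·s)/(|r||s|) = 29/(8.775·5.099) ≈ 0.6481
θ = arccos(0.6481) ≈ 49.6°

49.6°


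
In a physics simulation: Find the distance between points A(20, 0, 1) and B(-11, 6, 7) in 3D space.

d = √[(x₂-x₁)² + (y₂-y₁)² + (z₂-z₁)²]
  = √[(-31)² + 6² + 6²]
  = √[961 + 36 + 36]
  = √1033
  ≈ 32.14

32.14


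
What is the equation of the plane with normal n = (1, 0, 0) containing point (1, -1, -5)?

The plane through P with normal n = (a, b, c) satisfies n·(r - P) = 0,
i.e. ax + by + cz = a·x₀ + b·y₀ + c·z₀.
d = 1·1 + 0·(-1) + 0·(-5)
  = 1 + 0 + 0
  = 1
Equation: x = 1

x = 1


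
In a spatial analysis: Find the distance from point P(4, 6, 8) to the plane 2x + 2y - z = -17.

distance = |a·x₀ + b·y₀ + c·z₀ - d| / √(a² + b² + c²)
  = |2·4 + 2·6 + (-1)·8 - (-17)| / √(2² + 2² + (-1)²)
  = |8 + 12 - 8 + 17| / √(4 + 4 + 1)
  = |29| / √9
  = 29 / 3
  ≈ 9.667

9.667


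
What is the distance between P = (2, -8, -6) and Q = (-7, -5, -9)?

d = √[(x₂-x₁)² + (y₂-y₁)² + (z₂-z₁)²]
  = √[(-9)² + 3² + (-3)²]
  = √[81 + 9 + 9]
  = √99
  ≈ 9.95

9.95


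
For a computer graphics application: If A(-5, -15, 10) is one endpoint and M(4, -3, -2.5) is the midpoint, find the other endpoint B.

B = 2M - A
  = (2·4 - (-5), 2·(-3) - (-15), 2·(-2.5) - 10)
  = (8 + 5, -6 + 15, -5 - 10)
  = (13, 9, -15)

(13, 9, -15)


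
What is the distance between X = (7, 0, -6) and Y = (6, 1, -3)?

d = √[(x₂-x₁)² + (y₂-y₁)² + (z₂-z₁)²]
  = √[(-1)² + 1² + 3²]
  = √[1 + 1 + 9]
  = √11
  ≈ 3.317

3.317


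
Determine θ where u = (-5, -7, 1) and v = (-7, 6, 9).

u·v = (-5)·(-7) + (-7)·6 + 1·9 = 35 - 42 + 9 = 2
|u| = √((-5)² + (-7)² + 1²) = √75 ≈ 8.66
|v| = √((-7)² + 6² + 9²) = √166 ≈ 12.88
cos θ = (u·v)/(|u||v|) = 2/(8.66·12.88) ≈ 0.01792
θ = arccos(0.01792) ≈ 88.97°

88.97°


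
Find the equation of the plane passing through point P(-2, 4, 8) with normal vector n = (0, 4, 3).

The plane through P with normal n = (a, b, c) satisfies n·(r - P) = 0,
i.e. ax + by + cz = a·x₀ + b·y₀ + c·z₀.
d = 0·(-2) + 4·4 + 3·8
  = 0 + 16 + 24
  = 40
Equation: 4y + 3z = 40

4y + 3z = 40


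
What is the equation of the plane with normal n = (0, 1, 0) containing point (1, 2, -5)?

The plane through P with normal n = (a, b, c) satisfies n·(r - P) = 0,
i.e. ax + by + cz = a·x₀ + b·y₀ + c·z₀.
d = 0·1 + 1·2 + 0·(-5)
  = 0 + 2 + 0
  = 2
Equation: y = 2

y = 2


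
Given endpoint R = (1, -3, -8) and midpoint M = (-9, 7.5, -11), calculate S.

S = 2M - R
  = (2·(-9) - 1, 2·7.5 - (-3), 2·(-11) - (-8))
  = (-18 - 1, 15 + 3, -22 + 8)
  = (-19, 18, -14)

(-19, 18, -14)


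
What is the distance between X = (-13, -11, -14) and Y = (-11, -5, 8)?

d = √[(x₂-x₁)² + (y₂-y₁)² + (z₂-z₁)²]
  = √[2² + 6² + 22²]
  = √[4 + 36 + 484]
  = √524
  ≈ 22.89

22.89


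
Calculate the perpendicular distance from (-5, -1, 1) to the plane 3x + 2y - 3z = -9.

distance = |a·x₀ + b·y₀ + c·z₀ - d| / √(a² + b² + c²)
  = |3·(-5) + 2·(-1) + (-3)·1 - (-9)| / √(3² + 2² + (-3)²)
  = |-15 - 2 - 3 + 9| / √(9 + 4 + 9)
  = |-11| / √22
  = 11 / 4.69
  ≈ 2.345

2.345


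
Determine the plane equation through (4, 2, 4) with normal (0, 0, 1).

The plane through P with normal n = (a, b, c) satisfies n·(r - P) = 0,
i.e. ax + by + cz = a·x₀ + b·y₀ + c·z₀.
d = 0·4 + 0·2 + 1·4
  = 0 + 0 + 4
  = 4
Equation: z = 4

z = 4


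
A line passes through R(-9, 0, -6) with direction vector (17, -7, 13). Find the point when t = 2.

P(t) = R + t·d
  = (-9 + 17·2, 0 + (-7)·2, -6 + 13·2)
  = (-9 + 34, 0 - 14, -6 + 26)
  = (25, -14, 20)

(25, -14, 20)


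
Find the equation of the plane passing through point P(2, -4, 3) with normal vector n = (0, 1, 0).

The plane through P with normal n = (a, b, c) satisfies n·(r - P) = 0,
i.e. ax + by + cz = a·x₀ + b·y₀ + c·z₀.
d = 0·2 + 1·(-4) + 0·3
  = 0 - 4 + 0
  = -4
Equation: y = -4

y = -4
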